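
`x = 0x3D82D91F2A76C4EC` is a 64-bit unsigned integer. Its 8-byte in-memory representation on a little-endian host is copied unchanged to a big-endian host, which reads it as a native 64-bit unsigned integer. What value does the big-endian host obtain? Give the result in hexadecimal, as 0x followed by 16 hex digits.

0xECC4762A1FD9823D

Stored little-endian, the bytes at ascending addresses are EC C4 76 2A 1F D9 82 3D.
Read back as big-endian, the last byte is least significant, giving 0xECC4762A1FD9823D.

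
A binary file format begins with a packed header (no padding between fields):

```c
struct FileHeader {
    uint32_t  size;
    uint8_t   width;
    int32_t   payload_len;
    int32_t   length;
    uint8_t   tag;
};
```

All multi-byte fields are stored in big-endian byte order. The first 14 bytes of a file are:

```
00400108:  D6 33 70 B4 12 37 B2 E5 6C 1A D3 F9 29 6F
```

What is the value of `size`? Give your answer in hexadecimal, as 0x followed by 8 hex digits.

`size` is the first field, at byte offset 0, occupying 4 bytes.
Bytes at offsets 0..3: D6 33 70 B4.
In big-endian order the high byte comes first in memory.
The bytes are already most-significant first: 0xD63370B4.

0xD63370B4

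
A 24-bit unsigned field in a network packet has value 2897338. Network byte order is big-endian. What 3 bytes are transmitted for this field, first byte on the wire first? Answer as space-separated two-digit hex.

2C 35 BA

2897338 in hexadecimal, padded to 24 bits, is 0x2C35BA.
Split into bytes (most-significant first): 2C 35 BA.
In big-endian order the high byte comes first in memory.
So the memory order matches the most-significant-first order: 2C 35 BA.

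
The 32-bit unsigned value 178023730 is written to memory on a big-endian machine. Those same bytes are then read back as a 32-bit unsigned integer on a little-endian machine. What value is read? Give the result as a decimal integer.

846044170

178023730 in 32-bit hexadecimal is 0x0A9C6D32.
Stored big-endian, the bytes at ascending addresses are 0A 9C 6D 32.
Read back as little-endian, the first byte is least significant, giving 0x326D9C0A.
0x326D9C0A = 846044170.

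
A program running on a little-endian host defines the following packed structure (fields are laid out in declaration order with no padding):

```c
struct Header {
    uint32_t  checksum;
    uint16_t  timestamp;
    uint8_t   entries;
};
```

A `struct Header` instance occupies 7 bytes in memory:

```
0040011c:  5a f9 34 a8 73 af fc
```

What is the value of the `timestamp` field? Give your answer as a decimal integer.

`timestamp` follows `checksum` (4 bytes), so it starts at byte offset 4 and occupies 2 bytes.
Bytes at offsets 4..5: 73 AF.
Little-endian: lowest address holds the least-significant byte.
Reassemble most-significant byte first: AF 73 → 0xAF73.
0xAF73 = 44915.

44915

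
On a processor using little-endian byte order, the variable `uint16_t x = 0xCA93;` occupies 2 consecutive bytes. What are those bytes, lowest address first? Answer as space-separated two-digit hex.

93 CA

Split into bytes (most-significant first): CA 93.
Little-endian: lowest address holds the least-significant byte.
So at ascending addresses the bytes are 93 CA.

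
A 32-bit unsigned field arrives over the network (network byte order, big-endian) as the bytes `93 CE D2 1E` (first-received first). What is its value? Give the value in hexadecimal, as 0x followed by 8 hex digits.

0x93CED21E

Big-endian stores the most-significant byte at the lowest address.
The bytes are already most-significant first: 0x93CED21E.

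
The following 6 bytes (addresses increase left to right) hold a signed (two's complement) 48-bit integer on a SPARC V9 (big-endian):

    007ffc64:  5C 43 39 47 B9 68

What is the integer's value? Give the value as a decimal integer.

Big-endian stores the most-significant byte at the lowest address.
The bytes are already most-significant first: 0x5C433947B968.
0x5C433947B968 = 101443793566056.

101443793566056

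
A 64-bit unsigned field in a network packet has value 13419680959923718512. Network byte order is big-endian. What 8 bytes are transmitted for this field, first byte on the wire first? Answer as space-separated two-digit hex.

BA 3C 48 BB 87 53 89 70

13419680959923718512 in hexadecimal, padded to 64 bits, is 0xBA3C48BB87538970.
Split into bytes (most-significant first): BA 3C 48 BB 87 53 89 70.
Big-endian stores the most-significant byte at the lowest address.
So the memory order matches the most-significant-first order: BA 3C 48 BB 87 53 89 70.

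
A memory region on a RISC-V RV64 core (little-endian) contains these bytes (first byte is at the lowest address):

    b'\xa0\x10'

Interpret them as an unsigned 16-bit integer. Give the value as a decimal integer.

4256

Little-endian: lowest address holds the least-significant byte.
Reassemble most-significant byte first: 10 A0 → 0x10A0.
0x10A0 = 4256.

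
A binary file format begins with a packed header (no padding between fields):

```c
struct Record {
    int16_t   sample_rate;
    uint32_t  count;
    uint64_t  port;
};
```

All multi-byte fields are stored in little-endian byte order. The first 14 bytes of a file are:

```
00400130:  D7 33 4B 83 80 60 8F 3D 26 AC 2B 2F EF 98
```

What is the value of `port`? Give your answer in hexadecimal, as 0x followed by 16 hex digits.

0x98EF2F2BAC263D8F

`port` follows `sample_rate` (2 B), `count` (4 B), so it starts at offset 2 + 4 = 6 and occupies 8 bytes.
Bytes at offsets 6..13: 8F 3D 26 AC 2B 2F EF 98.
Little-endian: lowest address holds the least-significant byte.
Reassemble most-significant byte first: 98 EF 2F 2B AC 26 3D 8F → 0x98EF2F2BAC263D8F.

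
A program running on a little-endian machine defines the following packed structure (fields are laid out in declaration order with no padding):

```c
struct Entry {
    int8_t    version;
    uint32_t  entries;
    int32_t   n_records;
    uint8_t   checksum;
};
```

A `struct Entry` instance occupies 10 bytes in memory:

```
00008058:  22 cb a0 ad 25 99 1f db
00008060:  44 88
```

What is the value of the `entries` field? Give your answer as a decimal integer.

632135883

`entries` follows `version` (1 byte), so it starts at byte offset 1 and occupies 4 bytes.
Bytes at offsets 1..4: CB A0 AD 25.
Little-endian stores the least-significant byte at the lowest address.
Reassemble most-significant byte first: 25 AD A0 CB → 0x25ADA0CB.
0x25ADA0CB = 632135883.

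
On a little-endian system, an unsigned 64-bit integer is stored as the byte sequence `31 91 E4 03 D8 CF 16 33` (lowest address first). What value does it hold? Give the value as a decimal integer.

In little-endian order the low byte comes first in memory.
Reassemble most-significant byte first: 33 16 CF D8 03 E4 91 31 → 0x3316CFD803E49131.
0x3316CFD803E49131 = 3681358272107155761.

3681358272107155761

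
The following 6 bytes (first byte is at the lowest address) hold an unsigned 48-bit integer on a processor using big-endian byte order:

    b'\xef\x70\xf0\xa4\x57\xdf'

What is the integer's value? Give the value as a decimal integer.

263268352677855

Big-endian: lowest address holds the most-significant byte.
The bytes are already most-significant first: 0xEF70F0A457DF.
0xEF70F0A457DF = 263268352677855.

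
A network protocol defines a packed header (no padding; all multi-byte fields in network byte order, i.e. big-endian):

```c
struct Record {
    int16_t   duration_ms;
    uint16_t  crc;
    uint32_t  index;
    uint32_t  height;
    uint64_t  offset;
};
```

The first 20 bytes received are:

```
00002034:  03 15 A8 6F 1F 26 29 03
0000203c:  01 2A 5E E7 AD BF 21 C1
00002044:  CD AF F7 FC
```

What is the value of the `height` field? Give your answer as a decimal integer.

`height` follows `duration_ms` (2 B), `crc` (2 B), `index` (4 B), so it starts at offset 2 + 2 + 4 = 8 and occupies 4 bytes.
Bytes at offsets 8..11: 01 2A 5E E7.
Big-endian: lowest address holds the most-significant byte.
The bytes are already most-significant first: 0x012A5EE7.
0x012A5EE7 = 19554023.

19554023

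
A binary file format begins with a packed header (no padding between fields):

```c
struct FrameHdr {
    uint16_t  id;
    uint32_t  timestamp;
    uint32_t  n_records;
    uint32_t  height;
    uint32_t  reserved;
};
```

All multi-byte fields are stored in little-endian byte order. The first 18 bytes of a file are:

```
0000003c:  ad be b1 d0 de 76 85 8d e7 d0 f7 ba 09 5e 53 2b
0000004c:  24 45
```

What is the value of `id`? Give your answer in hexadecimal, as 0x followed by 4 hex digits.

0xBEAD

`id` is the first field, at byte offset 0, occupying 2 bytes.
Bytes at offsets 0..1: AD BE.
Little-endian stores the least-significant byte at the lowest address.
Reassemble most-significant byte first: BE AD → 0xBEAD.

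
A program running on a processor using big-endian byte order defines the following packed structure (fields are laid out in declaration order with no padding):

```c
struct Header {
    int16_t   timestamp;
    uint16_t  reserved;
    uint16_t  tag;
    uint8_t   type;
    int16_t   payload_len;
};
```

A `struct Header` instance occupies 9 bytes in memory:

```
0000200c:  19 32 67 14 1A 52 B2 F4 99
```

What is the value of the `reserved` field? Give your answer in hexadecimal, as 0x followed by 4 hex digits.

`reserved` follows `timestamp` (2 bytes), so it starts at byte offset 2 and occupies 2 bytes.
Bytes at offsets 2..3: 67 14.
Big-endian stores the most-significant byte at the lowest address.
The bytes are already most-significant first: 0x6714.

0x6714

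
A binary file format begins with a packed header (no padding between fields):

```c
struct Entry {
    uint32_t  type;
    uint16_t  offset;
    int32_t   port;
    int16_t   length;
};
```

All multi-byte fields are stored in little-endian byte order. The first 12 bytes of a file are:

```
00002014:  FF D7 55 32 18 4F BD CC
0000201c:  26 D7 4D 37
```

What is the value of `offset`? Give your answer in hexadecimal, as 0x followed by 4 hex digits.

0x4F18

`offset` follows `type` (4 bytes), so it starts at byte offset 4 and occupies 2 bytes.
Bytes at offsets 4..5: 18 4F.
In little-endian order the low byte comes first in memory.
Reassemble most-significant byte first: 4F 18 → 0x4F18.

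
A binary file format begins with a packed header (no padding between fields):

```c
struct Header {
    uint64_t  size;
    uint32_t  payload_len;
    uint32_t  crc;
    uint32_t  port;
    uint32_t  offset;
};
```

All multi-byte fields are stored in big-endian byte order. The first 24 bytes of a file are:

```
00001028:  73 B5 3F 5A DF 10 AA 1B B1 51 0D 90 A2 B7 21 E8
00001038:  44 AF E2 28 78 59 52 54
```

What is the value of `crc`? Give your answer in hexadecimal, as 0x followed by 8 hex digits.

`crc` follows `size` (8 B), `payload_len` (4 B), so it starts at offset 8 + 4 = 12 and occupies 4 bytes.
Bytes at offsets 12..15: A2 B7 21 E8.
Big-endian stores the most-significant byte at the lowest address.
The bytes are already most-significant first: 0xA2B721E8.

0xA2B721E8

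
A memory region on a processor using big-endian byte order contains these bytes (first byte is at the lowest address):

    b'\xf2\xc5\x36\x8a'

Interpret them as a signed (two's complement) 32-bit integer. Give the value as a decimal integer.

-221956470

Big-endian: lowest address holds the most-significant byte.
The bytes are already most-significant first: 0xF2C5368A.
Top bit is set, so as a signed 32-bit value this is 0xF2C5368A − 2^32 = -221956470.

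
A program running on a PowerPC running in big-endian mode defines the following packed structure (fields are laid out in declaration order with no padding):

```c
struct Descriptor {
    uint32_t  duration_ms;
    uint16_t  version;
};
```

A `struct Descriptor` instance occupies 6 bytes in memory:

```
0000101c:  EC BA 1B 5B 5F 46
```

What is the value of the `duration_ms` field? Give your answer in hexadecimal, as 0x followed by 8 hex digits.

`duration_ms` is the first field, at byte offset 0, occupying 4 bytes.
Bytes at offsets 0..3: EC BA 1B 5B.
In big-endian order the high byte comes first in memory.
The bytes are already most-significant first: 0xECBA1B5B.

0xECBA1B5B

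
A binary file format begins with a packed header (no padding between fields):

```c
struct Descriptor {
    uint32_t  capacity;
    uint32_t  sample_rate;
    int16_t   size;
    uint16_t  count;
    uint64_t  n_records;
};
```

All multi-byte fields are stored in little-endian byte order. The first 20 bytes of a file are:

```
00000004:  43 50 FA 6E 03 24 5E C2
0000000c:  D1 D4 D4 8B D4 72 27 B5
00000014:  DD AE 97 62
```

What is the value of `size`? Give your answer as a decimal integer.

`size` follows `capacity` (4 B), `sample_rate` (4 B), so it starts at offset 4 + 4 = 8 and occupies 2 bytes.
Bytes at offsets 8..9: D1 D4.
Little-endian: lowest address holds the least-significant byte.
Reassemble most-significant byte first: D4 D1 → 0xD4D1.
Top bit is set, so as a signed 16-bit value this is 0xD4D1 − 2^16 = -11055.

-11055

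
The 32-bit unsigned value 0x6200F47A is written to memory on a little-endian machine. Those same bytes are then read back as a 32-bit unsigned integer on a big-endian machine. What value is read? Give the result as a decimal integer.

2062811234

Stored little-endian, the bytes at ascending addresses are 7A F4 00 62.
Read back as big-endian, the last byte is least significant, giving 0x7AF40062.
0x7AF40062 = 2062811234.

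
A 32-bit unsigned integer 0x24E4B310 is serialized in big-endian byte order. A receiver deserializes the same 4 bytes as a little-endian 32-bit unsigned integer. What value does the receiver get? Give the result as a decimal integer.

280224804

Stored big-endian, the bytes at ascending addresses are 24 E4 B3 10.
Read back as little-endian, the first byte is least significant, giving 0x10B3E424.
0x10B3E424 = 280224804.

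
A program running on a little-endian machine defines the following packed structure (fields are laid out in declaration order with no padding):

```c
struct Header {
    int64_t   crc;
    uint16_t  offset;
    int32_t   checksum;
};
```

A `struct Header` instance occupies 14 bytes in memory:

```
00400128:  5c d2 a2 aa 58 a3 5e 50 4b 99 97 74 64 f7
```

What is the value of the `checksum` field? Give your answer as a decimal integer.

`checksum` follows `crc` (8 B), `offset` (2 B), so it starts at offset 8 + 2 = 10 and occupies 4 bytes.
Bytes at offsets 10..13: 97 74 64 F7.
In little-endian order the low byte comes first in memory.
Reassemble most-significant byte first: F7 64 74 97 → 0xF7647497.
Top bit is set, so as a signed 32-bit value this is 0xF7647497 − 2^32 = -144411497.

-144411497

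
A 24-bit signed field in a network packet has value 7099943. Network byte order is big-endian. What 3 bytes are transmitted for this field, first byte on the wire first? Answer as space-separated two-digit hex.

7099943 in hexadecimal, padded to 24 bits, is 0x6C5627.
Split into bytes (most-significant first): 6C 56 27.
Big-endian stores the most-significant byte at the lowest address.
So the memory order matches the most-significant-first order: 6C 56 27.

6C 56 27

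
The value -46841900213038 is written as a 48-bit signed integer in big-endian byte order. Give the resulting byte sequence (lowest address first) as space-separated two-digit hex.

D5 65 C5 2D 5C D2

Two's complement of -46841900213038 in 48 bits: 46841900213038 = 0x2A9A3AD2A32E; invert → 0xD565C52D5CD1; add 1 → 0xD565C52D5CD2.
Split into bytes (most-significant first): D5 65 C5 2D 5C D2.
Big-endian: lowest address holds the most-significant byte.
So the memory order matches the most-significant-first order: D5 65 C5 2D 5C D2.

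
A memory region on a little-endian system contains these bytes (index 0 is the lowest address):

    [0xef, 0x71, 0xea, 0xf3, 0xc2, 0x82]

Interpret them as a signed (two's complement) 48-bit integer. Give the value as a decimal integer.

-137701149216273

Little-endian: lowest address holds the least-significant byte.
Reassemble most-significant byte first: 82 C2 F3 EA 71 EF → 0x82C2F3EA71EF.
Top bit is set, so as a signed 48-bit value this is 0x82C2F3EA71EF − 2^48 = -137701149216273.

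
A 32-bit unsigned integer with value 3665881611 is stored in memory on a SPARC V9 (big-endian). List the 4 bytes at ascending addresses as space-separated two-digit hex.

3665881611 in hexadecimal, padded to 32 bits, is 0xDA80EA0B.
Split into bytes (most-significant first): DA 80 EA 0B.
Big-endian: lowest address holds the most-significant byte.
So the memory order matches the most-significant-first order: DA 80 EA 0B.

DA 80 EA 0B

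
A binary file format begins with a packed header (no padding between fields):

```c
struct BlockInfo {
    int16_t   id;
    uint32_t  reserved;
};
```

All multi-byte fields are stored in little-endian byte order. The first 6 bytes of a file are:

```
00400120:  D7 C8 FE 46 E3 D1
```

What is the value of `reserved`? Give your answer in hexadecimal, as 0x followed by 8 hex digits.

`reserved` follows `id` (2 bytes), so it starts at byte offset 2 and occupies 4 bytes.
Bytes at offsets 2..5: FE 46 E3 D1.
In little-endian order the low byte comes first in memory.
Reassemble most-significant byte first: D1 E3 46 FE → 0xD1E346FE.

0xD1E346FE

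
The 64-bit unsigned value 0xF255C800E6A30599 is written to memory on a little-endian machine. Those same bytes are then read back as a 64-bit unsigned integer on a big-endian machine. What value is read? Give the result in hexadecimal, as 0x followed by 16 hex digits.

Stored little-endian, the bytes at ascending addresses are 99 05 A3 E6 00 C8 55 F2.
Read back as big-endian, the last byte is least significant, giving 0x9905A3E600C855F2.

0x9905A3E600C855F2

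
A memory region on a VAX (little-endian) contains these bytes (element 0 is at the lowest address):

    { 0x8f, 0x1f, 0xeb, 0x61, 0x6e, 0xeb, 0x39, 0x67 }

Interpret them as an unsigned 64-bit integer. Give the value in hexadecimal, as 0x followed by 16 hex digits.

Little-endian stores the least-significant byte at the lowest address.
Reassemble most-significant byte first: 67 39 EB 6E 61 EB 1F 8F → 0x6739EB6E61EB1F8F.

0x6739EB6E61EB1F8F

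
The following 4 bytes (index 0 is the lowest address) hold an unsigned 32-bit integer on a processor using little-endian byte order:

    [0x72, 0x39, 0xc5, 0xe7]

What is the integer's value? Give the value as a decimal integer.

3888462194

Little-endian: lowest address holds the least-significant byte.
Reassemble most-significant byte first: E7 C5 39 72 → 0xE7C53972.
0xE7C53972 = 3888462194.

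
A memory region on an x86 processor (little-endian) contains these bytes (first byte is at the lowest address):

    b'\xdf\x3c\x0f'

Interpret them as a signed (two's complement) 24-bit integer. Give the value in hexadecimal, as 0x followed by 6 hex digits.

0x0F3CDF

Little-endian: lowest address holds the least-significant byte.
Reassemble most-significant byte first: 0F 3C DF → 0x0F3CDF.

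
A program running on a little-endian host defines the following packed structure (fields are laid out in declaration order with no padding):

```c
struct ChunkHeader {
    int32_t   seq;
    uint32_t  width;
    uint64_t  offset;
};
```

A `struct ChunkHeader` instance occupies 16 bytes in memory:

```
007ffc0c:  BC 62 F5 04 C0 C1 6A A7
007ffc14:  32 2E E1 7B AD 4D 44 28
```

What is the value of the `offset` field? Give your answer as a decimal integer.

`offset` follows `seq` (4 B), `width` (4 B), so it starts at offset 4 + 4 = 8 and occupies 8 bytes.
Bytes at offsets 8..15: 32 2E E1 7B AD 4D 44 28.
Little-endian stores the least-significant byte at the lowest address.
Reassemble most-significant byte first: 28 44 4D AD 7B E1 2E 32 → 0x28444DAD7BE12E32.
0x28444DAD7BE12E32 = 2901529467436478002.

2901529467436478002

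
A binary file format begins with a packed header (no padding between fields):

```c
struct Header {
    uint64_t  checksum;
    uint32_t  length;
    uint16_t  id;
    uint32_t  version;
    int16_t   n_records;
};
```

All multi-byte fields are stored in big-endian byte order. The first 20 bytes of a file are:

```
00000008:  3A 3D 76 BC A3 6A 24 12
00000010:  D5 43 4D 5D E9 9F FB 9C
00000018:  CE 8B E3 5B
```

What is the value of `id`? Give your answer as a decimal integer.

`id` follows `checksum` (8 B), `length` (4 B), so it starts at offset 8 + 4 = 12 and occupies 2 bytes.
Bytes at offsets 12..13: E9 9F.
Big-endian stores the most-significant byte at the lowest address.
The bytes are already most-significant first: 0xE99F.
0xE99F = 59807.

59807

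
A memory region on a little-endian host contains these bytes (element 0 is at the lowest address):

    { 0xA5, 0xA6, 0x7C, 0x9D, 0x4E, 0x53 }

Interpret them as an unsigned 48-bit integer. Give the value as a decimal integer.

91597114746533

Little-endian stores the least-significant byte at the lowest address.
Reassemble most-significant byte first: 53 4E 9D 7C A6 A5 → 0x534E9D7CA6A5.
0x534E9D7CA6A5 = 91597114746533.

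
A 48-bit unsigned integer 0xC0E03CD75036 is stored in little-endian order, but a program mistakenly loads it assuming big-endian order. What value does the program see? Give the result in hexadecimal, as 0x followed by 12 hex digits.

Stored little-endian, the bytes at ascending addresses are 36 50 D7 3C E0 C0.
Read back as big-endian, the last byte is least significant, giving 0x3650D73CE0C0.

0x3650D73CE0C0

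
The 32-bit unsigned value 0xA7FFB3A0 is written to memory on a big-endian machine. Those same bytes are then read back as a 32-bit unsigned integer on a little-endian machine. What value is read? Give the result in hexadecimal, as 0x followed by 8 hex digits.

Stored big-endian, the bytes at ascending addresses are A7 FF B3 A0.
Read back as little-endian, the first byte is least significant, giving 0xA0B3FFA7.

0xA0B3FFA7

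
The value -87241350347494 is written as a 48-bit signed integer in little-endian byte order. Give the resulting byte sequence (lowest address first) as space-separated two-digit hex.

1A 85 4D 8A A7 B0

Two's complement of -87241350347494 in 48 bits: 87241350347494 = 0x4F5875B27AE6; invert → 0xB0A78A4D8519; add 1 → 0xB0A78A4D851A.
Split into bytes (most-significant first): B0 A7 8A 4D 85 1A.
In little-endian order the low byte comes first in memory.
So at ascending addresses the bytes are 1A 85 4D 8A A7 B0.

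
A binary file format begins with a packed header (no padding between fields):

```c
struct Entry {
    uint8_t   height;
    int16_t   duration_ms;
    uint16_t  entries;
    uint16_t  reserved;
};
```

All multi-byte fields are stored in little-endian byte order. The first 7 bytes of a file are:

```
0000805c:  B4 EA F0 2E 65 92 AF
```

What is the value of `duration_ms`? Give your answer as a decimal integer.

-3862

`duration_ms` follows `height` (1 byte), so it starts at byte offset 1 and occupies 2 bytes.
Bytes at offsets 1..2: EA F0.
Little-endian: lowest address holds the least-significant byte.
Reassemble most-significant byte first: F0 EA → 0xF0EA.
Top bit is set, so as a signed 16-bit value this is 0xF0EA − 2^16 = -3862.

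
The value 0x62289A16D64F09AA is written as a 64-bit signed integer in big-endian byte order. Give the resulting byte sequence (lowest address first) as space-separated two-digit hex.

Split into bytes (most-significant first): 62 28 9A 16 D6 4F 09 AA.
Big-endian: lowest address holds the most-significant byte.
So the memory order matches the most-significant-first order: 62 28 9A 16 D6 4F 09 AA.

62 28 9A 16 D6 4F 09 AA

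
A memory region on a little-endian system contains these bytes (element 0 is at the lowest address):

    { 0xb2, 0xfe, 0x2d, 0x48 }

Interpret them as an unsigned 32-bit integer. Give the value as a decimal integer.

Little-endian stores the least-significant byte at the lowest address.
Reassemble most-significant byte first: 48 2D FE B2 → 0x482DFEB2.
0x482DFEB2 = 1210973874.

1210973874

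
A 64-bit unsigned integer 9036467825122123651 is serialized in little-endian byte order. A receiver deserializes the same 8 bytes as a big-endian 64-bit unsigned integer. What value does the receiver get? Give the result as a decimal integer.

9036467825122123651 in 64-bit hexadecimal is 0x7D67FB9C14A69F83.
Stored little-endian, the bytes at ascending addresses are 83 9F A6 14 9C FB 67 7D.
Read back as big-endian, the last byte is least significant, giving 0x839FA6149CFB677D.
0x839FA6149CFB677D = 9484481947728832381.

9484481947728832381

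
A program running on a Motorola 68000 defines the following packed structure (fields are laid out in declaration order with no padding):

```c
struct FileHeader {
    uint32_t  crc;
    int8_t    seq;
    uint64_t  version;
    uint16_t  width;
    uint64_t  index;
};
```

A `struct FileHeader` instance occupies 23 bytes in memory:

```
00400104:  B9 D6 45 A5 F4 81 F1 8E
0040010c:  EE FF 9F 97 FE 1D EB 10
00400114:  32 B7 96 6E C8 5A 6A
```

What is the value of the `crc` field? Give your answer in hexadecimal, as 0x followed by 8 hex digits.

`crc` is the first field, at byte offset 0, occupying 4 bytes.
Bytes at offsets 0..3: B9 D6 45 A5.
In big-endian order the high byte comes first in memory.
The bytes are already most-significant first: 0xB9D645A5.

0xB9D645A5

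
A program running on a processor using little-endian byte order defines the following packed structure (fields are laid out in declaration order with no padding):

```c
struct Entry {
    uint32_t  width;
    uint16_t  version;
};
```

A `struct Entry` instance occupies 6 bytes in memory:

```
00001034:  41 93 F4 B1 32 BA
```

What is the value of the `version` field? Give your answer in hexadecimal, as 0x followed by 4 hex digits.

`version` follows `width` (4 bytes), so it starts at byte offset 4 and occupies 2 bytes.
Bytes at offsets 4..5: 32 BA.
In little-endian order the low byte comes first in memory.
Reassemble most-significant byte first: BA 32 → 0xBA32.

0xBA32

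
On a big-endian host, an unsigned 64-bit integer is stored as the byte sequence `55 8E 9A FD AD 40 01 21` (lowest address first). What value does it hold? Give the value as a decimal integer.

In big-endian order the high byte comes first in memory.
The bytes are already most-significant first: 0x558E9AFDAD400121.
0x558E9AFDAD400121 = 6165035354240844065.

6165035354240844065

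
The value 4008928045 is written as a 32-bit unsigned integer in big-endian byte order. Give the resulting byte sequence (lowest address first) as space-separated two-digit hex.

EE F3 63 2D

4008928045 in hexadecimal, padded to 32 bits, is 0xEEF3632D.
Split into bytes (most-significant first): EE F3 63 2D.
Big-endian: lowest address holds the most-significant byte.
So the memory order matches the most-significant-first order: EE F3 63 2D.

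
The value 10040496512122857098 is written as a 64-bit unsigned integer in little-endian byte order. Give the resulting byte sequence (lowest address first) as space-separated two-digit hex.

8A A6 A1 85 61 02 57 8B

10040496512122857098 in hexadecimal, padded to 64 bits, is 0x8B57026185A1A68A.
Split into bytes (most-significant first): 8B 57 02 61 85 A1 A6 8A.
Little-endian: lowest address holds the least-significant byte.
So at ascending addresses the bytes are 8A A6 A1 85 61 02 57 8B.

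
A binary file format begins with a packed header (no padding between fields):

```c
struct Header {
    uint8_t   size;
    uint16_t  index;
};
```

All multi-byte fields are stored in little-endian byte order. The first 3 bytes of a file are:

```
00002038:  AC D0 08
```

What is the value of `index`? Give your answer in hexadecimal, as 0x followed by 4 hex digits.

0x08D0

`index` follows `size` (1 byte), so it starts at byte offset 1 and occupies 2 bytes.
Bytes at offsets 1..2: D0 08.
Little-endian stores the least-significant byte at the lowest address.
Reassemble most-significant byte first: 08 D0 → 0x08D0.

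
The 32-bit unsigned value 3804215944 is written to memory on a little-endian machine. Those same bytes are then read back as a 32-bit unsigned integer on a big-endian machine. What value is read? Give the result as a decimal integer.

2293940194

3804215944 in 32-bit hexadecimal is 0xE2BFBA88.
Stored little-endian, the bytes at ascending addresses are 88 BA BF E2.
Read back as big-endian, the last byte is least significant, giving 0x88BABFE2.
0x88BABFE2 = 2293940194.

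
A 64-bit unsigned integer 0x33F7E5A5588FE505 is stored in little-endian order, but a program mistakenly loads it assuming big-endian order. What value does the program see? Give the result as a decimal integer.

424903350759585587

Stored little-endian, the bytes at ascending addresses are 05 E5 8F 58 A5 E5 F7 33.
Read back as big-endian, the last byte is least significant, giving 0x05E58F58A5E5F733.
0x05E58F58A5E5F733 = 424903350759585587.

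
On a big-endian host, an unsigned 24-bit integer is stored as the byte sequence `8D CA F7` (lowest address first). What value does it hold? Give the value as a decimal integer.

Big-endian stores the most-significant byte at the lowest address.
The bytes are already most-significant first: 0x8DCAF7.
0x8DCAF7 = 9292535.

9292535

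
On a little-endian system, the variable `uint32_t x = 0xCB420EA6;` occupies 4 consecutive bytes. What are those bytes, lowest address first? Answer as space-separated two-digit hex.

Split into bytes (most-significant first): CB 42 0E A6.
Little-endian: lowest address holds the least-significant byte.
So at ascending addresses the bytes are A6 0E 42 CB.

A6 0E 42 CB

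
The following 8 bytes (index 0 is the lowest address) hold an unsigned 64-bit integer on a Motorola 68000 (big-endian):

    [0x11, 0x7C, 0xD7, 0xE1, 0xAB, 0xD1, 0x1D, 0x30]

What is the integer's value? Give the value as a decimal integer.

Big-endian: lowest address holds the most-significant byte.
The bytes are already most-significant first: 0x117CD7E1ABD11D30.
0x117CD7E1ABD11D30 = 1260119360007118128.

1260119360007118128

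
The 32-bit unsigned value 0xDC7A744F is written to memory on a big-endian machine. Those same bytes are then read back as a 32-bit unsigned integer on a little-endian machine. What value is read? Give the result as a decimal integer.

1333033692

Stored big-endian, the bytes at ascending addresses are DC 7A 74 4F.
Read back as little-endian, the first byte is least significant, giving 0x4F747ADC.
0x4F747ADC = 1333033692.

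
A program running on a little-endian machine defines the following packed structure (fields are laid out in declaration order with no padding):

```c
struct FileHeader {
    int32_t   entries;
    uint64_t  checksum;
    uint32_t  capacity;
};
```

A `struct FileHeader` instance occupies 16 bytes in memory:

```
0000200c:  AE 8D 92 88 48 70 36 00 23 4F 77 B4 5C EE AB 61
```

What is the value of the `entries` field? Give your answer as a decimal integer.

-2003661394

`entries` is the first field, at byte offset 0, occupying 4 bytes.
Bytes at offsets 0..3: AE 8D 92 88.
Little-endian: lowest address holds the least-significant byte.
Reassemble most-significant byte first: 88 92 8D AE → 0x88928DAE.
Top bit is set, so as a signed 32-bit value this is 0x88928DAE − 2^32 = -2003661394.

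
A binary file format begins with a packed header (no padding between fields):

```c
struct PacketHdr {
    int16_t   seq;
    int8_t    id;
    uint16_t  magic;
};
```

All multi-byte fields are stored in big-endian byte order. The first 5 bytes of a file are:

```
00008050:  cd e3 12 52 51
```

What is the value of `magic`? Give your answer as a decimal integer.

21073

`magic` follows `seq` (2 B), `id` (1 B), so it starts at offset 2 + 1 = 3 and occupies 2 bytes.
Bytes at offsets 3..4: 52 51.
In big-endian order the high byte comes first in memory.
The bytes are already most-significant first: 0x5251.
0x5251 = 21073.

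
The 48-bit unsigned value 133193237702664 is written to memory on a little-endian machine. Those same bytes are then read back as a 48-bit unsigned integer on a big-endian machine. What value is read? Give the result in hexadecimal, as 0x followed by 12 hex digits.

0x08A89E772379

133193237702664 in 48-bit hexadecimal is 0x7923779EA808.
Stored little-endian, the bytes at ascending addresses are 08 A8 9E 77 23 79.
Read back as big-endian, the last byte is least significant, giving 0x08A89E772379.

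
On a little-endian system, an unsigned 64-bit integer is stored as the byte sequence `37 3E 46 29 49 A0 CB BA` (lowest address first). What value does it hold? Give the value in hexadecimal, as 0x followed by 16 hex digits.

0xBACBA04929463E37

Little-endian stores the least-significant byte at the lowest address.
Reassemble most-significant byte first: BA CB A0 49 29 46 3E 37 → 0xBACBA04929463E37.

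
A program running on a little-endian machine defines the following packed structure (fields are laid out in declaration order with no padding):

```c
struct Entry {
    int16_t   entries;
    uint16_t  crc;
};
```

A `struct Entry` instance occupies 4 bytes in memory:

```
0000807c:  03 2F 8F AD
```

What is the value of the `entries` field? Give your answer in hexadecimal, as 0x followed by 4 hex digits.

0x2F03

`entries` is the first field, at byte offset 0, occupying 2 bytes.
Bytes at offsets 0..1: 03 2F.
Little-endian: lowest address holds the least-significant byte.
Reassemble most-significant byte first: 2F 03 → 0x2F03.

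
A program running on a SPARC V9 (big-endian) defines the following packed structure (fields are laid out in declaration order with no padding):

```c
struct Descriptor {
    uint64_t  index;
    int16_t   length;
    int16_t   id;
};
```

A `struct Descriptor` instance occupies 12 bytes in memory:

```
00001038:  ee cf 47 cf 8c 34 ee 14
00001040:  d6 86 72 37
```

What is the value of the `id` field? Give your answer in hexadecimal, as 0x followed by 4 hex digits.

`id` follows `index` (8 B), `length` (2 B), so it starts at offset 8 + 2 = 10 and occupies 2 bytes.
Bytes at offsets 10..11: 72 37.
In big-endian order the high byte comes first in memory.
The bytes are already most-significant first: 0x7237.

0x7237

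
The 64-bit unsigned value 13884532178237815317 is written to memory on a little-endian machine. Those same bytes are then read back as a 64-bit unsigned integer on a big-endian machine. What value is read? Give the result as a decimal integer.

1547647160173244352

13884532178237815317 in 64-bit hexadecimal is 0xC0AFC473E4587A15.
Stored little-endian, the bytes at ascending addresses are 15 7A 58 E4 73 C4 AF C0.
Read back as big-endian, the last byte is least significant, giving 0x157A58E473C4AFC0.
0x157A58E473C4AFC0 = 1547647160173244352.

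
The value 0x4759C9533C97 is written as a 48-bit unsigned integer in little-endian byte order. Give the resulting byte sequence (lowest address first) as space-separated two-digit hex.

Split into bytes (most-significant first): 47 59 C9 53 3C 97.
Little-endian stores the least-significant byte at the lowest address.
So at ascending addresses the bytes are 97 3C 53 C9 59 47.

97 3C 53 C9 59 47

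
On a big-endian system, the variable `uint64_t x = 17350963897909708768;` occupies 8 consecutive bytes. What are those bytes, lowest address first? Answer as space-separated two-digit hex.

17350963897909708768 in hexadecimal, padded to 64 bits, is 0xF0CB01BC5D8907E0.
Split into bytes (most-significant first): F0 CB 01 BC 5D 89 07 E0.
Big-endian: lowest address holds the most-significant byte.
So the memory order matches the most-significant-first order: F0 CB 01 BC 5D 89 07 E0.

F0 CB 01 BC 5D 89 07 E0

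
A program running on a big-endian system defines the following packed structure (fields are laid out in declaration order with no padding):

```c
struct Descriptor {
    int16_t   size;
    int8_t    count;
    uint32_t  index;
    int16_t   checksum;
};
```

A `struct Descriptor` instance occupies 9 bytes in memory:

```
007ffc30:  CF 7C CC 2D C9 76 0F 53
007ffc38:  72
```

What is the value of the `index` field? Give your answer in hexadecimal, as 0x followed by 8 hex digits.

0x2DC9760F

`index` follows `size` (2 B), `count` (1 B), so it starts at offset 2 + 1 = 3 and occupies 4 bytes.
Bytes at offsets 3..6: 2D C9 76 0F.
Big-endian: lowest address holds the most-significant byte.
The bytes are already most-significant first: 0x2DC9760F.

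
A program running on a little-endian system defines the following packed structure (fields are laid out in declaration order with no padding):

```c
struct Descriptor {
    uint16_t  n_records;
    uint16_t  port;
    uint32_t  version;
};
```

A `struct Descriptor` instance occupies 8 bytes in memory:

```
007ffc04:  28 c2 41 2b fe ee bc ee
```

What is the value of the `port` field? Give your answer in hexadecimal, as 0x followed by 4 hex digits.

0x2B41

`port` follows `n_records` (2 bytes), so it starts at byte offset 2 and occupies 2 bytes.
Bytes at offsets 2..3: 41 2B.
Little-endian stores the least-significant byte at the lowest address.
Reassemble most-significant byte first: 2B 41 → 0x2B41.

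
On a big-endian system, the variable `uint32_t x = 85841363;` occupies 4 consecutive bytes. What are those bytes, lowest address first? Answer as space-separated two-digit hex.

05 1D D5 D3

85841363 in hexadecimal, padded to 32 bits, is 0x051DD5D3.
Split into bytes (most-significant first): 05 1D D5 D3.
In big-endian order the high byte comes first in memory.
So the memory order matches the most-significant-first order: 05 1D D5 D3.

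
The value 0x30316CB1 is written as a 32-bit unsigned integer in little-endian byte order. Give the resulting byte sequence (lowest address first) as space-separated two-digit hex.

B1 6C 31 30

Split into bytes (most-significant first): 30 31 6C B1.
Little-endian stores the least-significant byte at the lowest address.
So at ascending addresses the bytes are B1 6C 31 30.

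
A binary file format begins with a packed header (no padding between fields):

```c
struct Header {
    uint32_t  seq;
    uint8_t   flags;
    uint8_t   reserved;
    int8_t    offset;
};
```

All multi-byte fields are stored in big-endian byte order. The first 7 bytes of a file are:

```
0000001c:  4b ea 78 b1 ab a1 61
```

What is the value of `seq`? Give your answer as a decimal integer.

1273657521

`seq` is the first field, at byte offset 0, occupying 4 bytes.
Bytes at offsets 0..3: 4B EA 78 B1.
Big-endian stores the most-significant byte at the lowest address.
The bytes are already most-significant first: 0x4BEA78B1.
0x4BEA78B1 = 1273657521.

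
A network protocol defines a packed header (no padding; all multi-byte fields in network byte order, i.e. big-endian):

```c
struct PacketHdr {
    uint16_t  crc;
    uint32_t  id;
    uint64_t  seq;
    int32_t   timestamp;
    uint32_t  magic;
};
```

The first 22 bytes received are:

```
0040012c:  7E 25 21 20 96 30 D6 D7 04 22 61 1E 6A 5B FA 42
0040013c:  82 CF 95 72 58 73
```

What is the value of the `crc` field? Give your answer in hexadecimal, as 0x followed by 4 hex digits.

`crc` is the first field, at byte offset 0, occupying 2 bytes.
Bytes at offsets 0..1: 7E 25.
In big-endian order the high byte comes first in memory.
The bytes are already most-significant first: 0x7E25.

0x7E25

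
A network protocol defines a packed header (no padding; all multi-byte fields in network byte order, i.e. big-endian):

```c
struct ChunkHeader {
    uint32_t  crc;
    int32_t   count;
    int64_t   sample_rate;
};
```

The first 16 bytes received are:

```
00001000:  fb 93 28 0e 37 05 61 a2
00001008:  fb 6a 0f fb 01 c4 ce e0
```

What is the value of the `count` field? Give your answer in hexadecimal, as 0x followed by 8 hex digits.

`count` follows `crc` (4 bytes), so it starts at byte offset 4 and occupies 4 bytes.
Bytes at offsets 4..7: 37 05 61 A2.
Big-endian: lowest address holds the most-significant byte.
The bytes are already most-significant first: 0x370561A2.

0x370561A2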